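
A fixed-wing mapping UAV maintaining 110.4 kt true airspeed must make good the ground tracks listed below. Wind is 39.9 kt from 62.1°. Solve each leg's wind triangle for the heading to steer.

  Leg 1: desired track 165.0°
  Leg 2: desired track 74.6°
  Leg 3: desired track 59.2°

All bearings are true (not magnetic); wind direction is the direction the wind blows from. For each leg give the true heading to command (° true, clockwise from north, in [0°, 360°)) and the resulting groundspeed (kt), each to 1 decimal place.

Leg 1: heading=144.4°, groundspeed=112.2 kt
Leg 2: heading=70.1°, groundspeed=71.1 kt
Leg 3: heading=60.2°, groundspeed=70.5 kt

Leg 1: desired track 165.0°; wind correction -20.6° → command heading 144.4°, groundspeed 112.2 kt
Leg 2: desired track 74.6°; wind correction -4.5° → command heading 70.1°, groundspeed 71.1 kt
Leg 3: desired track 59.2°; wind correction +1.0° → command heading 60.2°, groundspeed 70.5 kt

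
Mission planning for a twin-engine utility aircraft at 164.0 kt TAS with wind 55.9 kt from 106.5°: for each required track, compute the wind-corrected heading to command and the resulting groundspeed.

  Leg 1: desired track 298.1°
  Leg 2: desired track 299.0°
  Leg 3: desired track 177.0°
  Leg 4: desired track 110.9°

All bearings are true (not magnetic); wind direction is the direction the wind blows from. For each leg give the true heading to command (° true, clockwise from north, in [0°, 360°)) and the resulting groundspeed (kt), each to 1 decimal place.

Leg 1: desired track 298.1°; wind correction +3.9° → command heading 302.0°, groundspeed 218.4 kt
Leg 2: desired track 299.0°; wind correction +4.2° → command heading 303.2°, groundspeed 218.1 kt
Leg 3: desired track 177.0°; wind correction -18.7° → command heading 158.3°, groundspeed 136.6 kt
Leg 4: desired track 110.9°; wind correction -1.5° → command heading 109.4°, groundspeed 108.2 kt

Leg 1: heading=302.0°, groundspeed=218.4 kt
Leg 2: heading=303.2°, groundspeed=218.1 kt
Leg 3: heading=158.3°, groundspeed=136.6 kt
Leg 4: heading=109.4°, groundspeed=108.2 kt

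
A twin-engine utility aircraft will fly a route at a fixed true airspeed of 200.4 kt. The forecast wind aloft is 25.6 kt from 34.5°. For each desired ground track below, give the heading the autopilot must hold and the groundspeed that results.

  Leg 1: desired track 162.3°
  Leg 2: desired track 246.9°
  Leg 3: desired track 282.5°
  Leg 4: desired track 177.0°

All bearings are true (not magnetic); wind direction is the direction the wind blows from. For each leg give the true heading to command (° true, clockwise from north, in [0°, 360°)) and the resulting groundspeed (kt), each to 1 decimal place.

Leg 1: heading=156.5°, groundspeed=215.1 kt
Leg 2: heading=250.8°, groundspeed=221.5 kt
Leg 3: heading=289.3°, groundspeed=208.6 kt
Leg 4: heading=172.5°, groundspeed=220.1 kt

Leg 1: desired track 162.3°; wind correction -5.8° → command heading 156.5°, groundspeed 215.1 kt
Leg 2: desired track 246.9°; wind correction +3.9° → command heading 250.8°, groundspeed 221.5 kt
Leg 3: desired track 282.5°; wind correction +6.8° → command heading 289.3°, groundspeed 208.6 kt
Leg 4: desired track 177.0°; wind correction -4.5° → command heading 172.5°, groundspeed 220.1 kt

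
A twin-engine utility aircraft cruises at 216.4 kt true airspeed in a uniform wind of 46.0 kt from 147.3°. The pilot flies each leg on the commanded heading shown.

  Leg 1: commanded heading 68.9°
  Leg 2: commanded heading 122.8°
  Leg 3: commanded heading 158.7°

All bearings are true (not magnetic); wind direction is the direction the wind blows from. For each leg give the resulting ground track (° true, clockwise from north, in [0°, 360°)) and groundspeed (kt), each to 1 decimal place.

Leg 1: heading 68.9°; drift -12.3° → track 56.6°, groundspeed 212.0 kt
Leg 2: heading 122.8°; drift -6.2° → track 116.6°, groundspeed 175.6 kt
Leg 3: heading 158.7°; drift +3.0° → track 161.7°, groundspeed 171.5 kt

Leg 1: track=56.6°, groundspeed=212.0 kt
Leg 2: track=116.6°, groundspeed=175.6 kt
Leg 3: track=161.7°, groundspeed=171.5 kt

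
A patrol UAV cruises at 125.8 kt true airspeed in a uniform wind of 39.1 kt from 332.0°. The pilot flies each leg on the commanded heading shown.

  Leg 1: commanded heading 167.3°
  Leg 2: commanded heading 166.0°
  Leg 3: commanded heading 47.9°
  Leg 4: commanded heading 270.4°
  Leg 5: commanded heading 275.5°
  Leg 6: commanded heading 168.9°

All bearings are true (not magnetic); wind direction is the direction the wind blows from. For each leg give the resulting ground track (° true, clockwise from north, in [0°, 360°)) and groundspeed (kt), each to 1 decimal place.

Leg 1: heading 167.3°; drift -3.6° → track 163.7°, groundspeed 163.8 kt
Leg 2: heading 166.0°; drift -3.3° → track 162.7°, groundspeed 164.0 kt
Leg 3: heading 47.9°; drift +18.1° → track 66.0°, groundspeed 122.3 kt
Leg 4: heading 270.4°; drift -17.8° → track 252.6°, groundspeed 112.6 kt
Leg 5: heading 275.5°; drift -17.4° → track 258.1°, groundspeed 109.2 kt
Leg 6: heading 168.9°; drift -4.0° → track 164.9°, groundspeed 163.6 kt

Leg 1: track=163.7°, groundspeed=163.8 kt
Leg 2: track=162.7°, groundspeed=164.0 kt
Leg 3: track=66.0°, groundspeed=122.3 kt
Leg 4: track=252.6°, groundspeed=112.6 kt
Leg 5: track=258.1°, groundspeed=109.2 kt
Leg 6: track=164.9°, groundspeed=163.6 kt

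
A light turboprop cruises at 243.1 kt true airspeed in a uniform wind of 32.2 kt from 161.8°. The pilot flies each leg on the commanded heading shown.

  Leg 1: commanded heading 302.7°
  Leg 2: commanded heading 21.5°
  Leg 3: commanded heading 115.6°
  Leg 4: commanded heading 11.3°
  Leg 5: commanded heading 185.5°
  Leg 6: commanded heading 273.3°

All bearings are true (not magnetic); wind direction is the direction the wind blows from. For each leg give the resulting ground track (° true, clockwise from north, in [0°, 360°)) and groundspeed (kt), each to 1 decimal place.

Leg 1: track=307.0°, groundspeed=268.9 kt
Leg 2: track=17.1°, groundspeed=268.7 kt
Leg 3: track=109.6°, groundspeed=222.0 kt
Leg 4: track=8.0°, groundspeed=271.6 kt
Leg 5: track=189.0°, groundspeed=214.0 kt
Leg 6: track=280.0°, groundspeed=256.7 kt

Leg 1: heading 302.7°; drift +4.3° → track 307.0°, groundspeed 268.9 kt
Leg 2: heading 21.5°; drift -4.4° → track 17.1°, groundspeed 268.7 kt
Leg 3: heading 115.6°; drift -6.0° → track 109.6°, groundspeed 222.0 kt
Leg 4: heading 11.3°; drift -3.3° → track 8.0°, groundspeed 271.6 kt
Leg 5: heading 185.5°; drift +3.5° → track 189.0°, groundspeed 214.0 kt
Leg 6: heading 273.3°; drift +6.7° → track 280.0°, groundspeed 256.7 kt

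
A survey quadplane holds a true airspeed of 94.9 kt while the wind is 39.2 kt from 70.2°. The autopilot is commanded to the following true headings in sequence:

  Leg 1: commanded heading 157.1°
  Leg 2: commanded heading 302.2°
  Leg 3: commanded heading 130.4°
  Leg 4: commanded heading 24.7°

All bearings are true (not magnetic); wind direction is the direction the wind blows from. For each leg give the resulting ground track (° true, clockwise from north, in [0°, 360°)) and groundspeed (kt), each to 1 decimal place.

Leg 1: track=180.0°, groundspeed=100.7 kt
Leg 2: track=287.7°, groundspeed=123.0 kt
Leg 3: track=154.7°, groundspeed=82.7 kt
Leg 4: track=2.2°, groundspeed=73.0 kt

Leg 1: heading 157.1°; drift +22.9° → track 180.0°, groundspeed 100.7 kt
Leg 2: heading 302.2°; drift -14.5° → track 287.7°, groundspeed 123.0 kt
Leg 3: heading 130.4°; drift +24.3° → track 154.7°, groundspeed 82.7 kt
Leg 4: heading 24.7°; drift -22.5° → track 2.2°, groundspeed 73.0 kt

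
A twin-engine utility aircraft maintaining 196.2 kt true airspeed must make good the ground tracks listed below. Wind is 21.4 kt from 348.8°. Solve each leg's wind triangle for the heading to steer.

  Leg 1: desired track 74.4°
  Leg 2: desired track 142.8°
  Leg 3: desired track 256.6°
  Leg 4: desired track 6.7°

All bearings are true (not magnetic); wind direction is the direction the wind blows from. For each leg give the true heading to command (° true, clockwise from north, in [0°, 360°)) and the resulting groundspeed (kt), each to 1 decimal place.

Leg 1: desired track 74.4°; wind correction -6.2° → command heading 68.2°, groundspeed 193.4 kt
Leg 2: desired track 142.8°; wind correction -2.7° → command heading 140.1°, groundspeed 215.2 kt
Leg 3: desired track 256.6°; wind correction +6.3° → command heading 262.9°, groundspeed 195.9 kt
Leg 4: desired track 6.7°; wind correction -1.9° → command heading 4.8°, groundspeed 175.7 kt

Leg 1: heading=68.2°, groundspeed=193.4 kt
Leg 2: heading=140.1°, groundspeed=215.2 kt
Leg 3: heading=262.9°, groundspeed=195.9 kt
Leg 4: heading=4.8°, groundspeed=175.7 kt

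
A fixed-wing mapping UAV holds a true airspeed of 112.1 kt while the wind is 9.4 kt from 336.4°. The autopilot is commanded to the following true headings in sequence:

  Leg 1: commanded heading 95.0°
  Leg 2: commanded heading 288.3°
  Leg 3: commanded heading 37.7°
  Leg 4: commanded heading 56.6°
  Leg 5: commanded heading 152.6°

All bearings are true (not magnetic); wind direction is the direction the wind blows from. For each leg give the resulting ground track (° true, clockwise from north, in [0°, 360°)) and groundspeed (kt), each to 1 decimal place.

Leg 1: track=99.0°, groundspeed=116.9 kt
Leg 2: track=284.5°, groundspeed=106.1 kt
Leg 3: track=42.1°, groundspeed=107.9 kt
Leg 4: track=61.4°, groundspeed=110.9 kt
Leg 5: track=152.9°, groundspeed=121.5 kt

Leg 1: heading 95.0°; drift +4.0° → track 99.0°, groundspeed 116.9 kt
Leg 2: heading 288.3°; drift -3.8° → track 284.5°, groundspeed 106.1 kt
Leg 3: heading 37.7°; drift +4.4° → track 42.1°, groundspeed 107.9 kt
Leg 4: heading 56.6°; drift +4.8° → track 61.4°, groundspeed 110.9 kt
Leg 5: heading 152.6°; drift +0.3° → track 152.9°, groundspeed 121.5 kt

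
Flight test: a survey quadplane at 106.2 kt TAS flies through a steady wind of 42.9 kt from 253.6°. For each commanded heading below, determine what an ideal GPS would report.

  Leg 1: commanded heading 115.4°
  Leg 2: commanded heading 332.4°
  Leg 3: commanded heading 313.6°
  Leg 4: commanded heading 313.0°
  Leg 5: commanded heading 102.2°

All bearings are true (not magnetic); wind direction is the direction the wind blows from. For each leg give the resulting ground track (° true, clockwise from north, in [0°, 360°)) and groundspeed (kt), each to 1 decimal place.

Leg 1: heading 115.4°; drift -11.7° → track 103.7°, groundspeed 141.1 kt
Leg 2: heading 332.4°; drift +23.3° → track 355.7°, groundspeed 106.5 kt
Leg 3: heading 313.6°; drift +23.7° → track 337.3°, groundspeed 92.5 kt
Leg 4: heading 313.0°; drift +23.6° → track 336.6°, groundspeed 92.1 kt
Leg 5: heading 102.2°; drift -8.1° → track 94.1°, groundspeed 145.3 kt

Leg 1: track=103.7°, groundspeed=141.1 kt
Leg 2: track=355.7°, groundspeed=106.5 kt
Leg 3: track=337.3°, groundspeed=92.5 kt
Leg 4: track=336.6°, groundspeed=92.1 kt
Leg 5: track=94.1°, groundspeed=145.3 kt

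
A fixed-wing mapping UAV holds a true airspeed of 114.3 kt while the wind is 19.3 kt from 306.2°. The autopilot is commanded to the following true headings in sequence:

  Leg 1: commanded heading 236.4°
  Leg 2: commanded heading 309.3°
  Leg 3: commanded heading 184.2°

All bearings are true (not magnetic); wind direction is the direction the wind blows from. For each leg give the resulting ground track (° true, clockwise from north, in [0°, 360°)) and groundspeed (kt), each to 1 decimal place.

Leg 1: track=226.8°, groundspeed=109.1 kt
Leg 2: track=309.9°, groundspeed=95.0 kt
Leg 3: track=176.7°, groundspeed=125.6 kt

Leg 1: heading 236.4°; drift -9.6° → track 226.8°, groundspeed 109.1 kt
Leg 2: heading 309.3°; drift +0.6° → track 309.9°, groundspeed 95.0 kt
Leg 3: heading 184.2°; drift -7.5° → track 176.7°, groundspeed 125.6 kt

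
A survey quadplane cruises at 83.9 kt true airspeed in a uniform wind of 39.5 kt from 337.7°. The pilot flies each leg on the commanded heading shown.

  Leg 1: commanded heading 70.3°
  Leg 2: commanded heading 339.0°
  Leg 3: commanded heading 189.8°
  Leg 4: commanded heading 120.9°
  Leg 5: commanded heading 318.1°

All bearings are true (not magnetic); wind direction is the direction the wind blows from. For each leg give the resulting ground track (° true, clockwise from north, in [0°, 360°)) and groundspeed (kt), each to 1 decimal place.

Leg 1: heading 70.3°; drift +24.7° → track 95.0°, groundspeed 94.3 kt
Leg 2: heading 339.0°; drift +1.2° → track 340.2°, groundspeed 44.4 kt
Leg 3: heading 189.8°; drift -10.1° → track 179.7°, groundspeed 119.2 kt
Leg 4: heading 120.9°; drift +11.6° → track 132.5°, groundspeed 117.9 kt
Leg 5: heading 318.1°; drift -15.8° → track 302.3°, groundspeed 48.5 kt

Leg 1: track=95.0°, groundspeed=94.3 kt
Leg 2: track=340.2°, groundspeed=44.4 kt
Leg 3: track=179.7°, groundspeed=119.2 kt
Leg 4: track=132.5°, groundspeed=117.9 kt
Leg 5: track=302.3°, groundspeed=48.5 kt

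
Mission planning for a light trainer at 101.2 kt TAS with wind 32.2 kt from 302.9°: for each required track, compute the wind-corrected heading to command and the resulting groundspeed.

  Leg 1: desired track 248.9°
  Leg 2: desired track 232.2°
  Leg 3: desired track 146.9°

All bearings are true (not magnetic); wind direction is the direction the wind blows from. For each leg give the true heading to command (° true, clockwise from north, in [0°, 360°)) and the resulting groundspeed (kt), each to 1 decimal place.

Leg 1: heading=263.8°, groundspeed=78.9 kt
Leg 2: heading=249.7°, groundspeed=85.9 kt
Leg 3: heading=154.3°, groundspeed=129.8 kt

Leg 1: desired track 248.9°; wind correction +14.9° → command heading 263.8°, groundspeed 78.9 kt
Leg 2: desired track 232.2°; wind correction +17.5° → command heading 249.7°, groundspeed 85.9 kt
Leg 3: desired track 146.9°; wind correction +7.4° → command heading 154.3°, groundspeed 129.8 kt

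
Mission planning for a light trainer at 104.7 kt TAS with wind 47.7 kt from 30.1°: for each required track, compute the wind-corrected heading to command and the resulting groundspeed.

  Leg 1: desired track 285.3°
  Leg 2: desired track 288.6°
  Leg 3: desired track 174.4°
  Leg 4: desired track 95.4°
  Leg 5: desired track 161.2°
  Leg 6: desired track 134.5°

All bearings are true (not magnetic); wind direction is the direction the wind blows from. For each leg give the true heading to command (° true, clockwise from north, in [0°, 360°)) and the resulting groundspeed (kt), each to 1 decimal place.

Leg 1: desired track 285.3°; wind correction +26.1° → command heading 311.4°, groundspeed 106.2 kt
Leg 2: desired track 288.6°; wind correction +26.5° → command heading 315.1°, groundspeed 103.2 kt
Leg 3: desired track 174.4°; wind correction -15.4° → command heading 159.0°, groundspeed 139.7 kt
Leg 4: desired track 95.4°; wind correction -24.5° → command heading 70.9°, groundspeed 75.4 kt
Leg 5: desired track 161.2°; wind correction -20.1° → command heading 141.1°, groundspeed 129.7 kt
Leg 6: desired track 134.5°; wind correction -26.2° → command heading 108.3°, groundspeed 105.8 kt

Leg 1: heading=311.4°, groundspeed=106.2 kt
Leg 2: heading=315.1°, groundspeed=103.2 kt
Leg 3: heading=159.0°, groundspeed=139.7 kt
Leg 4: heading=70.9°, groundspeed=75.4 kt
Leg 5: heading=141.1°, groundspeed=129.7 kt
Leg 6: heading=108.3°, groundspeed=105.8 kt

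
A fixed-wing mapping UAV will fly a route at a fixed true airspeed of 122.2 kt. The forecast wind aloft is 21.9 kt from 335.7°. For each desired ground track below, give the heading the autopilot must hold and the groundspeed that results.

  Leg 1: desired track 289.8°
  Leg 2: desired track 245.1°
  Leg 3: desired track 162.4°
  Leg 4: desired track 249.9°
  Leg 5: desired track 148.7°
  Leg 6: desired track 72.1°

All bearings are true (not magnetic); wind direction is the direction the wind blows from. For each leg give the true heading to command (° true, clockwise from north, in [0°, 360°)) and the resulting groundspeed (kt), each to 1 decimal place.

Leg 1: heading=297.2°, groundspeed=105.9 kt
Leg 2: heading=255.4°, groundspeed=120.5 kt
Leg 3: heading=163.6°, groundspeed=143.9 kt
Leg 4: heading=260.2°, groundspeed=118.6 kt
Leg 5: heading=147.4°, groundspeed=143.9 kt
Leg 6: heading=61.8°, groundspeed=122.7 kt

Leg 1: desired track 289.8°; wind correction +7.4° → command heading 297.2°, groundspeed 105.9 kt
Leg 2: desired track 245.1°; wind correction +10.3° → command heading 255.4°, groundspeed 120.5 kt
Leg 3: desired track 162.4°; wind correction +1.2° → command heading 163.6°, groundspeed 143.9 kt
Leg 4: desired track 249.9°; wind correction +10.3° → command heading 260.2°, groundspeed 118.6 kt
Leg 5: desired track 148.7°; wind correction -1.3° → command heading 147.4°, groundspeed 143.9 kt
Leg 6: desired track 72.1°; wind correction -10.3° → command heading 61.8°, groundspeed 122.7 kt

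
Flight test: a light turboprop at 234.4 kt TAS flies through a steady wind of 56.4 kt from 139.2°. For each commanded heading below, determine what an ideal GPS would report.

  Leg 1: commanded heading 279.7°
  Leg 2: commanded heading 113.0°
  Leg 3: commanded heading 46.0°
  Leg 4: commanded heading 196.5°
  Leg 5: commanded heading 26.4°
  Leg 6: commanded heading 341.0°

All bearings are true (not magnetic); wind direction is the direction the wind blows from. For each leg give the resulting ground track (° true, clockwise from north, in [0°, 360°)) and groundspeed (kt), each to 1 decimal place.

Leg 1: track=287.1°, groundspeed=280.2 kt
Leg 2: track=105.3°, groundspeed=185.5 kt
Leg 3: track=32.7°, groundspeed=244.1 kt
Leg 4: track=209.6°, groundspeed=209.4 kt
Leg 5: track=14.9°, groundspeed=261.5 kt
Leg 6: track=336.8°, groundspeed=287.5 kt

Leg 1: heading 279.7°; drift +7.4° → track 287.1°, groundspeed 280.2 kt
Leg 2: heading 113.0°; drift -7.7° → track 105.3°, groundspeed 185.5 kt
Leg 3: heading 46.0°; drift -13.3° → track 32.7°, groundspeed 244.1 kt
Leg 4: heading 196.5°; drift +13.1° → track 209.6°, groundspeed 209.4 kt
Leg 5: heading 26.4°; drift -11.5° → track 14.9°, groundspeed 261.5 kt
Leg 6: heading 341.0°; drift -4.2° → track 336.8°, groundspeed 287.5 kt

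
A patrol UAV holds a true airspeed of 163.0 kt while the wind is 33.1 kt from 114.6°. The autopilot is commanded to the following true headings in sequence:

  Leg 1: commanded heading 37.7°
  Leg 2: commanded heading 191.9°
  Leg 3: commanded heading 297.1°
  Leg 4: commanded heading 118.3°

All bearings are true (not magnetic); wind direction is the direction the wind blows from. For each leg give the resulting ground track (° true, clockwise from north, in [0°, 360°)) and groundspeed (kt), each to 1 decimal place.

Leg 1: heading 37.7°; drift -11.7° → track 26.0°, groundspeed 158.8 kt
Leg 2: heading 191.9°; drift +11.7° → track 203.6°, groundspeed 159.0 kt
Leg 3: heading 297.1°; drift -0.4° → track 296.7°, groundspeed 196.1 kt
Leg 4: heading 118.3°; drift +0.9° → track 119.2°, groundspeed 130.0 kt

Leg 1: track=26.0°, groundspeed=158.8 kt
Leg 2: track=203.6°, groundspeed=159.0 kt
Leg 3: track=296.7°, groundspeed=196.1 kt
Leg 4: track=119.2°, groundspeed=130.0 kt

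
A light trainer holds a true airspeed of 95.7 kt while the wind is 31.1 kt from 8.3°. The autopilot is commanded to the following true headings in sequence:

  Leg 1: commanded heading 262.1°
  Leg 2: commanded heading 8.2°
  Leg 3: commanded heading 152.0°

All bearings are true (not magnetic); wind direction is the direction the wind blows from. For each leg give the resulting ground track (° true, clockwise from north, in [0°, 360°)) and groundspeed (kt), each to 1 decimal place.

Leg 1: heading 262.1°; drift -16.0° → track 246.1°, groundspeed 108.6 kt
Leg 2: heading 8.2°; drift +0.0° → track 8.2°, groundspeed 64.6 kt
Leg 3: heading 152.0°; drift +8.7° → track 160.7°, groundspeed 122.2 kt

Leg 1: track=246.1°, groundspeed=108.6 kt
Leg 2: track=8.2°, groundspeed=64.6 kt
Leg 3: track=160.7°, groundspeed=122.2 kt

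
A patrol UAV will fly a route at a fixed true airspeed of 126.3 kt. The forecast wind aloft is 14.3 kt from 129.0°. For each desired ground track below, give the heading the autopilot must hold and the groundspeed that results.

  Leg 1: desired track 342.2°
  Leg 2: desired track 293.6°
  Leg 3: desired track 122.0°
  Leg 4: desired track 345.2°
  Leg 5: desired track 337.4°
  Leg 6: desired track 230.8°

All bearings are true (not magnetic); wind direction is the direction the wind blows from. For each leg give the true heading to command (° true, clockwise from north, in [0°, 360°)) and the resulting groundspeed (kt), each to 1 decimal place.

Leg 1: desired track 342.2°; wind correction +3.6° → command heading 345.8°, groundspeed 138.0 kt
Leg 2: desired track 293.6°; wind correction -1.7° → command heading 291.9°, groundspeed 140.0 kt
Leg 3: desired track 122.0°; wind correction +0.8° → command heading 122.8°, groundspeed 112.1 kt
Leg 4: desired track 345.2°; wind correction +3.8° → command heading 349.0°, groundspeed 137.6 kt
Leg 5: desired track 337.4°; wind correction +3.1° → command heading 340.5°, groundspeed 138.7 kt
Leg 6: desired track 230.8°; wind correction -6.4° → command heading 224.4°, groundspeed 128.4 kt

Leg 1: heading=345.8°, groundspeed=138.0 kt
Leg 2: heading=291.9°, groundspeed=140.0 kt
Leg 3: heading=122.8°, groundspeed=112.1 kt
Leg 4: heading=349.0°, groundspeed=137.6 kt
Leg 5: heading=340.5°, groundspeed=138.7 kt
Leg 6: heading=224.4°, groundspeed=128.4 kt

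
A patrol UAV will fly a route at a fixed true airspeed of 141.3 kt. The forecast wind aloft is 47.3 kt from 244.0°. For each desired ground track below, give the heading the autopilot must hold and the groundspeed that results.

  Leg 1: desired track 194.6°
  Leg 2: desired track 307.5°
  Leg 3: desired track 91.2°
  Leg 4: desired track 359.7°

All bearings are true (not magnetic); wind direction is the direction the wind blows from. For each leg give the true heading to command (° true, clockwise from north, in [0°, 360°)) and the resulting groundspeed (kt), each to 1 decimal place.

Leg 1: heading=209.3°, groundspeed=105.9 kt
Leg 2: heading=290.1°, groundspeed=113.7 kt
Leg 3: heading=100.0°, groundspeed=181.7 kt
Leg 4: heading=342.1°, groundspeed=155.2 kt

Leg 1: desired track 194.6°; wind correction +14.7° → command heading 209.3°, groundspeed 105.9 kt
Leg 2: desired track 307.5°; wind correction -17.4° → command heading 290.1°, groundspeed 113.7 kt
Leg 3: desired track 91.2°; wind correction +8.8° → command heading 100.0°, groundspeed 181.7 kt
Leg 4: desired track 359.7°; wind correction -17.6° → command heading 342.1°, groundspeed 155.2 kt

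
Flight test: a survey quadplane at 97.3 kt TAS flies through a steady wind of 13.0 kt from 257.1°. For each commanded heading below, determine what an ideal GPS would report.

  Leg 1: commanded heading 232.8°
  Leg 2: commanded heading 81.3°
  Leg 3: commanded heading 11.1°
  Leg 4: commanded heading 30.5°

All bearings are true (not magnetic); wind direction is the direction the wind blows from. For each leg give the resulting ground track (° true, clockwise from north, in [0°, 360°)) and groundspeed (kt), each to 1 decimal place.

Leg 1: track=229.2°, groundspeed=85.6 kt
Leg 2: track=80.8°, groundspeed=110.3 kt
Leg 3: track=17.7°, groundspeed=103.3 kt
Leg 4: track=35.6°, groundspeed=106.7 kt

Leg 1: heading 232.8°; drift -3.6° → track 229.2°, groundspeed 85.6 kt
Leg 2: heading 81.3°; drift -0.5° → track 80.8°, groundspeed 110.3 kt
Leg 3: heading 11.1°; drift +6.6° → track 17.7°, groundspeed 103.3 kt
Leg 4: heading 30.5°; drift +5.1° → track 35.6°, groundspeed 106.7 kt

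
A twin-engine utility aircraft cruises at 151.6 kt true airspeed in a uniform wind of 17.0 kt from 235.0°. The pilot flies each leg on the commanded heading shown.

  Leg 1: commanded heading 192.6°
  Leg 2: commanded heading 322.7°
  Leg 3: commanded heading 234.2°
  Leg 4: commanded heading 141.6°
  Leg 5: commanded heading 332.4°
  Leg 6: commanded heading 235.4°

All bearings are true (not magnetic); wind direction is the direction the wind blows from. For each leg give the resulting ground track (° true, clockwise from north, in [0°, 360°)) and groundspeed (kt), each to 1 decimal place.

Leg 1: heading 192.6°; drift -4.7° → track 187.9°, groundspeed 139.5 kt
Leg 2: heading 322.7°; drift +6.4° → track 329.1°, groundspeed 151.9 kt
Leg 3: heading 234.2°; drift -0.1° → track 234.1°, groundspeed 134.6 kt
Leg 4: heading 141.6°; drift -6.3° → track 135.3°, groundspeed 153.5 kt
Leg 5: heading 332.4°; drift +6.3° → track 338.7°, groundspeed 154.7 kt
Leg 6: heading 235.4°; drift +0.1° → track 235.5°, groundspeed 134.6 kt

Leg 1: track=187.9°, groundspeed=139.5 kt
Leg 2: track=329.1°, groundspeed=151.9 kt
Leg 3: track=234.1°, groundspeed=134.6 kt
Leg 4: track=135.3°, groundspeed=153.5 kt
Leg 5: track=338.7°, groundspeed=154.7 kt
Leg 6: track=235.5°, groundspeed=134.6 kt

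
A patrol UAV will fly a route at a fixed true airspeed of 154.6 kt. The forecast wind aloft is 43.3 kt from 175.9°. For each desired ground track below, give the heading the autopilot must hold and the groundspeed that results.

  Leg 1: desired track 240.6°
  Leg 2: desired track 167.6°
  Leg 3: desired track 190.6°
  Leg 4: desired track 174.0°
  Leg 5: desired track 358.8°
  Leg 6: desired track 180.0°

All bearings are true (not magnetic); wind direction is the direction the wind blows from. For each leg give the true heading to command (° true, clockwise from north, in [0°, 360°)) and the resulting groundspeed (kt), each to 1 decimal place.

Leg 1: heading=225.9°, groundspeed=131.1 kt
Leg 2: heading=169.9°, groundspeed=111.6 kt
Leg 3: heading=186.5°, groundspeed=112.3 kt
Leg 4: heading=174.5°, groundspeed=111.3 kt
Leg 5: heading=359.6°, groundspeed=197.8 kt
Leg 6: heading=178.9°, groundspeed=111.4 kt

Leg 1: desired track 240.6°; wind correction -14.7° → command heading 225.9°, groundspeed 131.1 kt
Leg 2: desired track 167.6°; wind correction +2.3° → command heading 169.9°, groundspeed 111.6 kt
Leg 3: desired track 190.6°; wind correction -4.1° → command heading 186.5°, groundspeed 112.3 kt
Leg 4: desired track 174.0°; wind correction +0.5° → command heading 174.5°, groundspeed 111.3 kt
Leg 5: desired track 358.8°; wind correction +0.8° → command heading 359.6°, groundspeed 197.8 kt
Leg 6: desired track 180.0°; wind correction -1.1° → command heading 178.9°, groundspeed 111.4 kt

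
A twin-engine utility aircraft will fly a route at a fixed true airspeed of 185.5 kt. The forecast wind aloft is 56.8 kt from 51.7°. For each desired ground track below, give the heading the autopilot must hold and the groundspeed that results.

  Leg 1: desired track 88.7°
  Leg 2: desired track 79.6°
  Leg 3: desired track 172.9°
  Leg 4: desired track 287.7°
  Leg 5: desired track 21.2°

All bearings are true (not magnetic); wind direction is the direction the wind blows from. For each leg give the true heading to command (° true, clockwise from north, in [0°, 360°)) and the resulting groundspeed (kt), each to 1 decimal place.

Leg 1: desired track 88.7°; wind correction -10.6° → command heading 78.1°, groundspeed 137.0 kt
Leg 2: desired track 79.6°; wind correction -8.2° → command heading 71.4°, groundspeed 133.4 kt
Leg 3: desired track 172.9°; wind correction -15.2° → command heading 157.7°, groundspeed 208.4 kt
Leg 4: desired track 287.7°; wind correction +14.7° → command heading 302.4°, groundspeed 211.2 kt
Leg 5: desired track 21.2°; wind correction +8.9° → command heading 30.1°, groundspeed 134.3 kt

Leg 1: heading=78.1°, groundspeed=137.0 kt
Leg 2: heading=71.4°, groundspeed=133.4 kt
Leg 3: heading=157.7°, groundspeed=208.4 kt
Leg 4: heading=302.4°, groundspeed=211.2 kt
Leg 5: heading=30.1°, groundspeed=134.3 kt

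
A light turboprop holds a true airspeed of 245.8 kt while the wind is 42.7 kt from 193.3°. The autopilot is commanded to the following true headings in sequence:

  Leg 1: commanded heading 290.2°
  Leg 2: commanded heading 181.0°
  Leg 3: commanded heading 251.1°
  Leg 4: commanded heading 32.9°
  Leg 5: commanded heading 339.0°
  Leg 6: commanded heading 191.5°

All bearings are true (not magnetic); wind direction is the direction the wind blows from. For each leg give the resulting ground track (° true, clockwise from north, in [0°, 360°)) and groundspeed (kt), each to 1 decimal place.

Leg 1: track=299.8°, groundspeed=254.5 kt
Leg 2: track=178.4°, groundspeed=204.3 kt
Leg 3: track=260.3°, groundspeed=226.0 kt
Leg 4: track=30.0°, groundspeed=286.4 kt
Leg 5: track=343.9°, groundspeed=282.1 kt
Leg 6: track=191.1°, groundspeed=203.1 kt

Leg 1: heading 290.2°; drift +9.6° → track 299.8°, groundspeed 254.5 kt
Leg 2: heading 181.0°; drift -2.6° → track 178.4°, groundspeed 204.3 kt
Leg 3: heading 251.1°; drift +9.2° → track 260.3°, groundspeed 226.0 kt
Leg 4: heading 32.9°; drift -2.9° → track 30.0°, groundspeed 286.4 kt
Leg 5: heading 339.0°; drift +4.9° → track 343.9°, groundspeed 282.1 kt
Leg 6: heading 191.5°; drift -0.4° → track 191.1°, groundspeed 203.1 kt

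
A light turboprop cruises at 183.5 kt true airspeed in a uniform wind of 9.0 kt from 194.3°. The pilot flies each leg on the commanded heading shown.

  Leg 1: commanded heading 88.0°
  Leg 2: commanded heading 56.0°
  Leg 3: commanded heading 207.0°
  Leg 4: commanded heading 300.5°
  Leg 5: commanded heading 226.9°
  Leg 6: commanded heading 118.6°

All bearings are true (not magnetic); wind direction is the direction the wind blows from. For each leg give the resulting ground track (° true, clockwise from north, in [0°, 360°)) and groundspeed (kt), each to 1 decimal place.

Leg 1: heading 88.0°; drift -2.7° → track 85.3°, groundspeed 186.2 kt
Leg 2: heading 56.0°; drift -1.8° → track 54.2°, groundspeed 190.3 kt
Leg 3: heading 207.0°; drift +0.6° → track 207.6°, groundspeed 174.7 kt
Leg 4: heading 300.5°; drift +2.7° → track 303.2°, groundspeed 186.2 kt
Leg 5: heading 226.9°; drift +1.6° → track 228.5°, groundspeed 176.0 kt
Leg 6: heading 118.6°; drift -2.8° → track 115.8°, groundspeed 181.5 kt

Leg 1: track=85.3°, groundspeed=186.2 kt
Leg 2: track=54.2°, groundspeed=190.3 kt
Leg 3: track=207.6°, groundspeed=174.7 kt
Leg 4: track=303.2°, groundspeed=186.2 kt
Leg 5: track=228.5°, groundspeed=176.0 kt
Leg 6: track=115.8°, groundspeed=181.5 kt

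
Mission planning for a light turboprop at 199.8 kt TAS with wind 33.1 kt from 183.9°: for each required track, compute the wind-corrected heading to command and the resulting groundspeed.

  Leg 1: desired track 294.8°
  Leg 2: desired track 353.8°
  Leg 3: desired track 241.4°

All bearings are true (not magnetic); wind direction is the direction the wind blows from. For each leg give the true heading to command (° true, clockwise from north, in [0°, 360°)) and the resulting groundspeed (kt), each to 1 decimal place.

Leg 1: heading=285.9°, groundspeed=209.2 kt
Leg 2: heading=352.1°, groundspeed=232.3 kt
Leg 3: heading=233.4°, groundspeed=180.1 kt

Leg 1: desired track 294.8°; wind correction -8.9° → command heading 285.9°, groundspeed 209.2 kt
Leg 2: desired track 353.8°; wind correction -1.7° → command heading 352.1°, groundspeed 232.3 kt
Leg 3: desired track 241.4°; wind correction -8.0° → command heading 233.4°, groundspeed 180.1 kt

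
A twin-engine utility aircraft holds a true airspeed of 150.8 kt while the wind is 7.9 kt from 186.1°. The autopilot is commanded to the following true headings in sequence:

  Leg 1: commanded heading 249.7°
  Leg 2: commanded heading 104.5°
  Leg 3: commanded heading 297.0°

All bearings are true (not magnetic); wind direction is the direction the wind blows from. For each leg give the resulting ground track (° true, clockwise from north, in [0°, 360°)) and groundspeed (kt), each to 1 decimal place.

Leg 1: heading 249.7°; drift +2.8° → track 252.5°, groundspeed 147.5 kt
Leg 2: heading 104.5°; drift -3.0° → track 101.5°, groundspeed 149.8 kt
Leg 3: heading 297.0°; drift +2.8° → track 299.8°, groundspeed 153.8 kt

Leg 1: track=252.5°, groundspeed=147.5 kt
Leg 2: track=101.5°, groundspeed=149.8 kt
Leg 3: track=299.8°, groundspeed=153.8 kt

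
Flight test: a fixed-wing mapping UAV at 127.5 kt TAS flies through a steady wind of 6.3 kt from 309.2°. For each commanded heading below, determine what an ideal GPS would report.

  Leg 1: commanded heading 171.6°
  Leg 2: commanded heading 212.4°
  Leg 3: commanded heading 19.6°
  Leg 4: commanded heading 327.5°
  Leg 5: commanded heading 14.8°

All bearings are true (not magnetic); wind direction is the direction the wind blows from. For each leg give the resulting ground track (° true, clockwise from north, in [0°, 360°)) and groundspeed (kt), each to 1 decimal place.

Leg 1: heading 171.6°; drift -1.8° → track 169.8°, groundspeed 132.2 kt
Leg 2: heading 212.4°; drift -2.8° → track 209.6°, groundspeed 128.4 kt
Leg 3: heading 19.6°; drift +2.7° → track 22.3°, groundspeed 125.5 kt
Leg 4: heading 327.5°; drift +0.9° → track 328.4°, groundspeed 121.5 kt
Leg 5: heading 14.8°; drift +2.6° → track 17.4°, groundspeed 125.0 kt

Leg 1: track=169.8°, groundspeed=132.2 kt
Leg 2: track=209.6°, groundspeed=128.4 kt
Leg 3: track=22.3°, groundspeed=125.5 kt
Leg 4: track=328.4°, groundspeed=121.5 kt
Leg 5: track=17.4°, groundspeed=125.0 kt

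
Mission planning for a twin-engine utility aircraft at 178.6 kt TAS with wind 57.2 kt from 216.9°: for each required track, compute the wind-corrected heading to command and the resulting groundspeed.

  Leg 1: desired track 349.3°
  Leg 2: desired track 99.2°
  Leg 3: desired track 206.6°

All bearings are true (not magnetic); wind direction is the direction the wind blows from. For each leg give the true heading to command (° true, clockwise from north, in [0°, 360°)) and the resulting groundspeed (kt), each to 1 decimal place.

Leg 1: desired track 349.3°; wind correction -13.7° → command heading 335.6°, groundspeed 212.1 kt
Leg 2: desired track 99.2°; wind correction +16.5° → command heading 115.7°, groundspeed 197.9 kt
Leg 3: desired track 206.6°; wind correction +3.3° → command heading 209.9°, groundspeed 122.0 kt

Leg 1: heading=335.6°, groundspeed=212.1 kt
Leg 2: heading=115.7°, groundspeed=197.9 kt
Leg 3: heading=209.9°, groundspeed=122.0 kt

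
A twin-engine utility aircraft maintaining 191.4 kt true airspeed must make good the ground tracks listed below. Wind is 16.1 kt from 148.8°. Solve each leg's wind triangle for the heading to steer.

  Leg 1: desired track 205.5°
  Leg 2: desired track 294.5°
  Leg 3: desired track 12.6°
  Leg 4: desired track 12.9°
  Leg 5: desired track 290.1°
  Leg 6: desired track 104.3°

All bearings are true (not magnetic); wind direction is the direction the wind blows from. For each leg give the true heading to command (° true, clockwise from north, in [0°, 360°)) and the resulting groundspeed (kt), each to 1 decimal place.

Leg 1: desired track 205.5°; wind correction -4.0° → command heading 201.5°, groundspeed 182.1 kt
Leg 2: desired track 294.5°; wind correction -2.7° → command heading 291.8°, groundspeed 204.5 kt
Leg 3: desired track 12.6°; wind correction +3.3° → command heading 15.9°, groundspeed 202.7 kt
Leg 4: desired track 12.9°; wind correction +3.4° → command heading 16.3°, groundspeed 202.6 kt
Leg 5: desired track 290.1°; wind correction -3.0° → command heading 287.1°, groundspeed 203.7 kt
Leg 6: desired track 104.3°; wind correction +3.4° → command heading 107.7°, groundspeed 179.6 kt

Leg 1: heading=201.5°, groundspeed=182.1 kt
Leg 2: heading=291.8°, groundspeed=204.5 kt
Leg 3: heading=15.9°, groundspeed=202.7 kt
Leg 4: heading=16.3°, groundspeed=202.6 kt
Leg 5: heading=287.1°, groundspeed=203.7 kt
Leg 6: heading=107.7°, groundspeed=179.6 kt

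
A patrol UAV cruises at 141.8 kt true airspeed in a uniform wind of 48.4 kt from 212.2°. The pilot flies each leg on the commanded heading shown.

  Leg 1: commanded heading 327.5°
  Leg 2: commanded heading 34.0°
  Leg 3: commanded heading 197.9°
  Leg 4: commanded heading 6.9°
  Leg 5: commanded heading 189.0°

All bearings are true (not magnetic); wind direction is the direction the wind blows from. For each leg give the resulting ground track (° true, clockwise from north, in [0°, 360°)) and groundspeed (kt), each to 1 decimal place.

Leg 1: heading 327.5°; drift +15.1° → track 342.6°, groundspeed 168.3 kt
Leg 2: heading 34.0°; drift -0.5° → track 33.5°, groundspeed 190.2 kt
Leg 3: heading 197.9°; drift -7.2° → track 190.7°, groundspeed 95.6 kt
Leg 4: heading 6.9°; drift +6.4° → track 13.3°, groundspeed 186.7 kt
Leg 5: heading 189.0°; drift -11.1° → track 177.9°, groundspeed 99.2 kt

Leg 1: track=342.6°, groundspeed=168.3 kt
Leg 2: track=33.5°, groundspeed=190.2 kt
Leg 3: track=190.7°, groundspeed=95.6 kt
Leg 4: track=13.3°, groundspeed=186.7 kt
Leg 5: track=177.9°, groundspeed=99.2 kt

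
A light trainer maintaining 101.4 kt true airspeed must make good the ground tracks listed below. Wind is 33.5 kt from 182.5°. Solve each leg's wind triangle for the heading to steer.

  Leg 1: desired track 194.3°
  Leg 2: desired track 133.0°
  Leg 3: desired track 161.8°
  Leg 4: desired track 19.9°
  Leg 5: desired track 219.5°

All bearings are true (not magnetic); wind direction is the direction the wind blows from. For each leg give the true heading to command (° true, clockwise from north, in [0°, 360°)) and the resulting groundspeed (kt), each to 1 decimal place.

Leg 1: heading=190.4°, groundspeed=68.4 kt
Leg 2: heading=147.5°, groundspeed=76.4 kt
Leg 3: heading=168.5°, groundspeed=69.4 kt
Leg 4: heading=25.6°, groundspeed=132.9 kt
Leg 5: heading=208.0°, groundspeed=72.6 kt

Leg 1: desired track 194.3°; wind correction -3.9° → command heading 190.4°, groundspeed 68.4 kt
Leg 2: desired track 133.0°; wind correction +14.5° → command heading 147.5°, groundspeed 76.4 kt
Leg 3: desired track 161.8°; wind correction +6.7° → command heading 168.5°, groundspeed 69.4 kt
Leg 4: desired track 19.9°; wind correction +5.7° → command heading 25.6°, groundspeed 132.9 kt
Leg 5: desired track 219.5°; wind correction -11.5° → command heading 208.0°, groundspeed 72.6 kt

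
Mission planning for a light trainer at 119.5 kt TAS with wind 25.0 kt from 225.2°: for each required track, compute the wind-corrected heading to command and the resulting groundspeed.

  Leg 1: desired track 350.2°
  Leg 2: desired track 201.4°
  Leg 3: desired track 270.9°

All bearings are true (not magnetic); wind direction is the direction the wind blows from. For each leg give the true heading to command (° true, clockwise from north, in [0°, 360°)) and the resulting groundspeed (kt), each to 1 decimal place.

Leg 1: heading=340.3°, groundspeed=132.1 kt
Leg 2: heading=206.2°, groundspeed=96.2 kt
Leg 3: heading=262.3°, groundspeed=100.7 kt

Leg 1: desired track 350.2°; wind correction -9.9° → command heading 340.3°, groundspeed 132.1 kt
Leg 2: desired track 201.4°; wind correction +4.8° → command heading 206.2°, groundspeed 96.2 kt
Leg 3: desired track 270.9°; wind correction -8.6° → command heading 262.3°, groundspeed 100.7 kt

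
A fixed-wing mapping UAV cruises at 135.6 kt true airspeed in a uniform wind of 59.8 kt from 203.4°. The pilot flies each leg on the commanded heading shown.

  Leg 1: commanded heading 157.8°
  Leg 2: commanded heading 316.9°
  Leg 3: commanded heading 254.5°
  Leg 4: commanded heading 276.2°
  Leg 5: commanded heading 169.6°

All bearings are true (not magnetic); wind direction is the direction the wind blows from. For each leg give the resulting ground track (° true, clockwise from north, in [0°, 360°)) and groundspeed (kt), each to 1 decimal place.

Leg 1: heading 157.8°; drift -24.5° → track 133.3°, groundspeed 103.0 kt
Leg 2: heading 316.9°; drift +19.0° → track 335.9°, groundspeed 168.6 kt
Leg 3: heading 254.5°; drift +25.4° → track 279.9°, groundspeed 108.5 kt
Leg 4: heading 276.2°; drift +25.8° → track 302.0°, groundspeed 131.0 kt
Leg 5: heading 169.6°; drift -21.2° → track 148.4°, groundspeed 92.1 kt

Leg 1: track=133.3°, groundspeed=103.0 kt
Leg 2: track=335.9°, groundspeed=168.6 kt
Leg 3: track=279.9°, groundspeed=108.5 kt
Leg 4: track=302.0°, groundspeed=131.0 kt
Leg 5: track=148.4°, groundspeed=92.1 kt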